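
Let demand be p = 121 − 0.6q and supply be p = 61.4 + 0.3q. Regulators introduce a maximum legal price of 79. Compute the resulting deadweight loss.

Competitive equilibrium: 121 − 0.6q = 61.4 + 0.3q → q* = 66.2222, p* = 81.2667.
At the ceiling p = 79, quantity supplied = (79 − 61.4)/0.3 = 58.6667.
Willingness to pay at q' = 58.6667: 121 − 0.6·58.6667 = 85.8.
Δq = 66.2222 − 58.6667 = 7.5555; wedge = 85.8 − 79 = 6.8.
The triangle = ½ × 7.5555 × 6.8 = 25.69.

25.69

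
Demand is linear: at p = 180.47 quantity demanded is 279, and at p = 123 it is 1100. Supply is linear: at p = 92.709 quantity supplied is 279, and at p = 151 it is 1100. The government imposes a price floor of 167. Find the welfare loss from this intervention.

Demand slope = (123 − 180.47)/(1100 − 279) = −0.07, so p = 200 − 0.07q.
Supply slope = (151 − 92.709)/(1100 − 279) = 0.071, so p = 72.9 + 0.071q.
Competitive equilibrium: 200 − 0.07q = 72.9 + 0.071q → q* = 901.4184, p* = 136.9007.
At the floor p = 167, quantity demanded = (200 − 167)/0.07 = 471.4286.
Sellers' marginal cost at q' = 471.4286: 72.9 + 0.071·471.4286 = 106.3714.
Δq = 901.4184 − 471.4286 = 429.9898; wedge = 167 − 106.3714 = 60.6286.
Deadweight loss = ½ × 429.9898 × 60.6286 = 13034.84.

13034.84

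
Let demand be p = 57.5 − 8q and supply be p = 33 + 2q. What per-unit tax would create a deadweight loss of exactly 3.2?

8

Competitive equilibrium: 57.5 − 8q = 33 + 2q → q* = 2.45, p* = 37.9.
A tax t gives Δq = t/10 and wedge t, so DWL = t²/20.
t²/20 = 3.2 → t² = 64 → t = 8.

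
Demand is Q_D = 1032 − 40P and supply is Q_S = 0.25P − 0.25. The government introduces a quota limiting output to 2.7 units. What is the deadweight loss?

24.11

In inverse form: demand P = 25.8 − 0.025Q, supply P = 1 + 4Q.
Competitive equilibrium: 25.8 − 0.025Q = 1 + 4Q → Q* = 6.1615, P* = 25.646.
At Q = 2.7: demand price = 25.8 − 0.025·2.7 = 25.7325; supply price = 1 + 4·2.7 = 11.8.
ΔQ = 6.1615 − 2.7 = 3.4615; wedge = 25.7325 − 11.8 = 13.9325.
Welfare loss = ½ × 3.4615 × 13.9325 = 24.11.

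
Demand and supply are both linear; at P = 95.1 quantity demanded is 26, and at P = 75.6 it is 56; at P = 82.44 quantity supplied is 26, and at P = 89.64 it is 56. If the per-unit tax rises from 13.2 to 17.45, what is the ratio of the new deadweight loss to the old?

1.748

Demand slope = (75.6 − 95.1)/(56 − 26) = −0.65, so P = 112 − 0.65Q.
Supply slope = (89.64 − 82.44)/(56 − 26) = 0.24, so P = 76.2 + 0.24Q.
Competitive equilibrium: 112 − 0.65Q = 76.2 + 0.24Q → Q* = 40.2247, P* = 85.8539.
For a per-unit tax t: ΔQ = t/0.89, so DWL = ½·t·(t/0.89) = t²/1.78.
At t = 13.2: DWL = 97.888. At t = 17.45: DWL = 171.069.
Ratio = (17.45/13.2)² = 1.748.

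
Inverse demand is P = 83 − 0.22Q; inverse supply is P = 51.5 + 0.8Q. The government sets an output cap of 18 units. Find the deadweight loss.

Competitive equilibrium: 83 − 0.22Q = 51.5 + 0.8Q → Q* = 30.8824, P* = 76.2059.
At Q = 18: demand price = 83 − 0.22·18 = 79.04; supply price = 51.5 + 0.8·18 = 65.9.
ΔQ = 30.8824 − 18 = 12.8824; wedge = 79.04 − 65.9 = 13.14.
Welfare loss = ½ × 12.8824 × 13.14 = 84.64.

84.64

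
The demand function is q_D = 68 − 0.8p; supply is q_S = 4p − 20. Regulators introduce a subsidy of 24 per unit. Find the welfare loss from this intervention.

192

In inverse form: demand p = 85 − 1.25q, supply p = 5 + 0.25q.
Competitive equilibrium: 85 − 1.25q = 5 + 0.25q → q* = 53.3333, p* = 18.3333.
The subsidy lowers effective supply by 24: p = 0.25q − 19.
New quantity: 85 − 1.25q = 0.25q − 19 → q' = 69.3333.
Overproduction Δq = 69.3333 − 53.3333 = 16; wedge = subsidy = 24.
Deadweight loss = ½ × 16 × 24 = 192.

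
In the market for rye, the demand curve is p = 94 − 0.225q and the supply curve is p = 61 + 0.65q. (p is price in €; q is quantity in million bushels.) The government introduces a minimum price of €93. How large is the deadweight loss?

€484.26 million

Competitive equilibrium: 94 − 0.225q = 61 + 0.65q → q* = 37.7143, p* = 85.5143.
At the floor p = 93, quantity demanded = (94 − 93)/0.225 = 4.4444.
Sellers' marginal cost at q' = 4.4444: 61 + 0.65·4.4444 = 63.8889.
Δq = 37.7143 − 4.4444 = 33.2699; wedge = 93 − 63.8889 = 29.1111.
Welfare loss = ½ × 33.2699 × 29.1111 = €484.26 million.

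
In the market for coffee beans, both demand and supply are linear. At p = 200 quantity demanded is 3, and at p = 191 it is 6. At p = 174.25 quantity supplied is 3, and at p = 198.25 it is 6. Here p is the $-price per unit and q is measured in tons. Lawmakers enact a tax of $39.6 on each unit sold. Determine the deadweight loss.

$71.28

Demand slope = (191 − 200)/(6 − 3) = −3, so p = 209 − 3q.
Supply slope = (198.25 − 174.25)/(6 − 3) = 8, so p = 150.25 + 8q.
Competitive equilibrium: 209 − 3q = 150.25 + 8q → q* = 5.3409, p* = 192.9773.
With the tax, the buyer price exceeds the seller price by 39.6: (209 − 3q) − (150.25 + 8q) = 39.6 → q' = 1.7409.
Δq = 5.3409 − 1.7409 = 3.6; the wedge equals the tax, 39.6.
Deadweight loss = ½ × 3.6 × 39.6 = $71.28.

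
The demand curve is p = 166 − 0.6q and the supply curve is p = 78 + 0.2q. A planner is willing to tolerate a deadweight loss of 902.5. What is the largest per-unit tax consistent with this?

Competitive equilibrium: 166 − 0.6q = 78 + 0.2q → q* = 110, p* = 100.
A tax t gives Δq = t/0.8 and wedge t, so DWL = t²/1.6.
t²/1.6 = 902.5 → t² = 1444 → t = 38.

38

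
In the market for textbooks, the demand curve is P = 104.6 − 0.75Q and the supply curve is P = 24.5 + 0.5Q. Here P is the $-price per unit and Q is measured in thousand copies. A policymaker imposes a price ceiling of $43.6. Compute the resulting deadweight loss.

Competitive equilibrium: 104.6 − 0.75Q = 24.5 + 0.5Q → Q* = 64.08, P* = 56.54.
At the ceiling P = 43.6, quantity supplied = (43.6 − 24.5)/0.5 = 38.2.
Willingness to pay at Q' = 38.2: 104.6 − 0.75·38.2 = 75.95.
ΔQ = 64.08 − 38.2 = 25.88; wedge = 75.95 − 43.6 = 32.35.
The triangle = ½ × 25.88 × 32.35 = $418.609 thousand.

$418.609 thousand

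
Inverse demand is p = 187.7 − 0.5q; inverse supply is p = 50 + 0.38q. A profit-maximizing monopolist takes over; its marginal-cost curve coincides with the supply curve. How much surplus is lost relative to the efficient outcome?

1414.29

Competitive equilibrium: 187.7 − 0.5q = 50 + 0.38q → q* = 156.4773, p* = 109.4614.
Marginal revenue: MR = 187.7 − q. Set MR = MC: 187.7 − q = 50 + 0.38q → q_m = 99.7826.
Price p_m = 187.7 − 0.5·99.7826 = 137.8087; MC(q_m) = 50 + 0.38·99.7826 = 87.9174.
Competitive q* = 156.4773, so Δq = 56.6947; wedge = 137.8087 − 87.9174 = 49.8913.
Welfare loss = ½ × 56.6947 × 49.8913 = 1414.29.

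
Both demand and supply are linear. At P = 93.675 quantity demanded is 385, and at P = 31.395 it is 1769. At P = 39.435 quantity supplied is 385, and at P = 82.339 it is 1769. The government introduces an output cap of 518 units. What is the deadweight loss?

Demand slope = (31.395 − 93.675)/(1769 − 385) = −0.045, so P = 111 − 0.045Q.
Supply slope = (82.339 − 39.435)/(1769 − 385) = 0.031, so P = 27.5 + 0.031Q.
Competitive equilibrium: 111 − 0.045Q = 27.5 + 0.031Q → Q* = 1098.6842, P* = 61.5592.
At Q = 518: demand price = 111 − 0.045·518 = 87.69; supply price = 27.5 + 0.031·518 = 43.558.
ΔQ = 1098.6842 − 518 = 580.6842; wedge = 87.69 − 43.558 = 44.132.
Welfare loss = ½ × 580.6842 × 44.132 = 12813.38.

12813.38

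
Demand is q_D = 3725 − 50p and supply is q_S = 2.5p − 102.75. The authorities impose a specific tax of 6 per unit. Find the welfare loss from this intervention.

In inverse form: demand p = 74.5 − 0.02q, supply p = 41.1 + 0.4q.
Competitive equilibrium: 74.5 − 0.02q = 41.1 + 0.4q → q* = 79.5238, p* = 72.9095.
With the tax, the buyer price exceeds the seller price by 6: (74.5 − 0.02q) − (41.1 + 0.4q) = 6 → q' = 65.2381.
Δq = 79.5238 − 65.2381 = 14.2857; the wedge equals the tax, 6.
DWL = ½ × 14.2857 × 6 = 42.86.

42.86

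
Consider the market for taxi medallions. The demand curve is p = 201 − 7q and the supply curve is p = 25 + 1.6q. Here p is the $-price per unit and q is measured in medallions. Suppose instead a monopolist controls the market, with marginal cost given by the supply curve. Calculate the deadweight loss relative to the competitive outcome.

Competitive equilibrium: 201 − 7q = 25 + 1.6q → q* = 20.4651, p* = 57.7442.
Marginal revenue: MR = 201 − 14q. Set MR = MC: 201 − 14q = 25 + 1.6q → q_m = 11.2821.
Price p_m = 201 − 7·11.2821 = 122.0253; MC(q_m) = 25 + 1.6·11.2821 = 43.0514.
Competitive q* = 20.4651, so Δq = 9.183; wedge = 122.0253 − 43.0514 = 78.9739.
The triangle = ½ × 9.183 × 78.9739 = $362.61.

$362.61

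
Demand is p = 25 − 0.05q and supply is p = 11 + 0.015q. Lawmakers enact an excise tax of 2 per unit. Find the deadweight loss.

30.77

Competitive equilibrium: 25 − 0.05q = 11 + 0.015q → q* = 215.3846, p* = 14.2308.
With the tax, the buyer price exceeds the seller price by 2: (25 − 0.05q) − (11 + 0.015q) = 2 → q' = 184.6154.
Δq = 215.3846 − 184.6154 = 30.7692; the wedge equals the tax, 2.
Welfare loss = ½ × 30.7692 × 2 = 30.77.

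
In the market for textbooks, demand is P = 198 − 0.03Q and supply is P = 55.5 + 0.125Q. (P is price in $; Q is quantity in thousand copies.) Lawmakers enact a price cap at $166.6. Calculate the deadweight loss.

$72.35 thousand

Competitive equilibrium: 198 − 0.03Q = 55.5 + 0.125Q → Q* = 919.3548, P* = 170.4194.
At the ceiling P = 166.6, quantity supplied = (166.6 − 55.5)/0.125 = 888.8.
Willingness to pay at Q' = 888.8: 198 − 0.03·888.8 = 171.336.
ΔQ = 919.3548 − 888.8 = 30.5548; wedge = 171.336 − 166.6 = 4.736.
DWL = ½ × 30.5548 × 4.736 = $72.35 thousand.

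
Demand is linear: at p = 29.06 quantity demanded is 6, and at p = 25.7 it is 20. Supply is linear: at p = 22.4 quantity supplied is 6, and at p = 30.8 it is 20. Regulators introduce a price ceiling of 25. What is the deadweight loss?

Demand slope = (25.7 − 29.06)/(20 − 6) = −0.24, so p = 30.5 − 0.24q.
Supply slope = (30.8 − 22.4)/(20 − 6) = 0.6, so p = 18.8 + 0.6q.
Competitive equilibrium: 30.5 − 0.24q = 18.8 + 0.6q → q* = 13.9286, p* = 27.1571.
At the ceiling p = 25, quantity supplied = (25 − 18.8)/0.6 = 10.3333.
Willingness to pay at q' = 10.3333: 30.5 − 0.24·10.3333 = 28.02.
Δq = 13.9286 − 10.3333 = 3.5953; wedge = 28.02 − 25 = 3.02.
Welfare loss = ½ × 3.5953 × 3.02 = 5.43.

5.43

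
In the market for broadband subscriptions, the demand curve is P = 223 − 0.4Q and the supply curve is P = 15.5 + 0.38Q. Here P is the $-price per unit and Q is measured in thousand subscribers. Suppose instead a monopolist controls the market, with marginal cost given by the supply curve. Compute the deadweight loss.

$3171.52 thousand

Competitive equilibrium: 223 − 0.4Q = 15.5 + 0.38Q → Q* = 266.02564, P* = 116.58974.
Marginal revenue: MR = 223 − 0.8Q. Set MR = MC: 223 − 0.8Q = 15.5 + 0.38Q → Q_m = 175.84746.
Price P_m = 223 − 0.4·175.84746 = 152.66102; MC(Q_m) = 15.5 + 0.38·175.84746 = 82.32203.
Competitive Q* = 266.02564, so ΔQ = 90.17818; wedge = 152.66102 − 82.32203 = 70.33899.
Welfare loss = ½ × 90.17818 × 70.33899 = $3171.52 thousand.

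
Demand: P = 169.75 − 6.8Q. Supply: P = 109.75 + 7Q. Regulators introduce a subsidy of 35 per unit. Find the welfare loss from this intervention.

Competitive equilibrium: 169.75 − 6.8Q = 109.75 + 7Q → Q* = 4.34783, P* = 140.18478.
The subsidy lowers effective supply by 35: P = 74.75 + 7Q.
New quantity: 169.75 − 6.8Q = 74.75 + 7Q → Q' = 6.88406.
Overproduction ΔQ = 6.88406 − 4.34783 = 2.53623; wedge = subsidy = 35.
The triangle = ½ × 2.53623 × 35 = 44.38.

44.38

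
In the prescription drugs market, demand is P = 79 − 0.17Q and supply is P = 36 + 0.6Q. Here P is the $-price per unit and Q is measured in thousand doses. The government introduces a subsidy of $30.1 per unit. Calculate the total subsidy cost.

$2857.55 thousand

Competitive equilibrium: 79 − 0.17Q = 36 + 0.6Q → Q* = 55.8442, P* = 69.5065.
The subsidy lowers effective supply by 30.1: P = 5.9 + 0.6Q.
New quantity: 79 − 0.17Q = 5.9 + 0.6Q → Q' = 94.9351.
Total subsidy cost = 30.1 × 94.9351 = $2857.55 thousand.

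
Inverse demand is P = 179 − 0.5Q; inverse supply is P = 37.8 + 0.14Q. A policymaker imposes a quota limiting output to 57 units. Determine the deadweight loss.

8567.405

Competitive equilibrium: 179 − 0.5Q = 37.8 + 0.14Q → Q* = 220.625, P* = 68.6875.
At Q = 57: demand price = 179 − 0.5·57 = 150.5; supply price = 37.8 + 0.14·57 = 45.78.
ΔQ = 220.625 − 57 = 163.625; wedge = 150.5 − 45.78 = 104.72.
Deadweight loss = ½ × 163.625 × 104.72 = 8567.405.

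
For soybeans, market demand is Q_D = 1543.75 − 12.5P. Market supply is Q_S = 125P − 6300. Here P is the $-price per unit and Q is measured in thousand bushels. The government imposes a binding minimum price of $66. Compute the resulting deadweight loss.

In inverse form: demand P = 123.5 − 0.08Q, supply P = 50.4 + 0.008Q.
Competitive equilibrium: 123.5 − 0.08Q = 50.4 + 0.008Q → Q* = 830.6818, P* = 57.0455.
At the floor P = 66, quantity demanded = (123.5 − 66)/0.08 = 718.75.
Sellers' marginal cost at Q' = 718.75: 50.4 + 0.008·718.75 = 56.15.
ΔQ = 830.6818 − 718.75 = 111.9318; wedge = 66 − 56.15 = 9.85.
Deadweight loss = ½ × 111.9318 × 9.85 = $551.26 thousand.

$551.26 thousand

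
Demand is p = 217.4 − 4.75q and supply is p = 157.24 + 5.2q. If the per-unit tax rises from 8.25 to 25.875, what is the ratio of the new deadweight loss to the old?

Competitive equilibrium: 217.4 − 4.75q = 157.24 + 5.2q → q* = 6.0462, p* = 188.6804.
For a per-unit tax t: Δq = t/9.95, so DWL = ½·t·(t/9.95) = t²/19.9.
At t = 8.25: DWL = 3.420. At t = 25.875: DWL = 33.644.
Ratio = (25.875/8.25)² = 9.837.

9.837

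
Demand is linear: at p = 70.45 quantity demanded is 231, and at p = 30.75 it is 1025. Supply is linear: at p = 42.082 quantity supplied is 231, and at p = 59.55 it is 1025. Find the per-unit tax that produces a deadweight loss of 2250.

18

Demand slope = (30.75 − 70.45)/(1025 − 231) = −0.05, so p = 82 − 0.05q.
Supply slope = (59.55 − 42.082)/(1025 − 231) = 0.022, so p = 37 + 0.022q.
Competitive equilibrium: 82 − 0.05q = 37 + 0.022q → q* = 625, p* = 50.75.
A tax t gives Δq = t/0.072 and wedge t, so DWL = t²/0.144.
t²/0.144 = 2250 → t² = 324 → t = 18.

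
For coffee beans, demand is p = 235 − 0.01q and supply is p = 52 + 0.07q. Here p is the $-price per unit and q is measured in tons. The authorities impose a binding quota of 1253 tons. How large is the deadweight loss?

Competitive equilibrium: 235 − 0.01q = 52 + 0.07q → q* = 2287.5, p* = 212.125.
At q = 1253: demand price = 235 − 0.01·1253 = 222.47; supply price = 52 + 0.07·1253 = 139.71.
Δq = 2287.5 − 1253 = 1034.5; wedge = 222.47 − 139.71 = 82.76.
Welfare loss = ½ × 1034.5 × 82.76 = $42807.61.

$42807.61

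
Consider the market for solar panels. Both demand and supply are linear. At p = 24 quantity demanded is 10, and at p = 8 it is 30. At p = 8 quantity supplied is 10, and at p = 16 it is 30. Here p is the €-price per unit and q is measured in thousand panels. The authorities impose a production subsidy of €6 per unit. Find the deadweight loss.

Demand slope = (8 − 24)/(30 − 10) = −0.8, so p = 32 − 0.8q.
Supply slope = (16 − 8)/(30 − 10) = 0.4, so p = 4 + 0.4q.
Competitive equilibrium: 32 − 0.8q = 4 + 0.4q → q* = 23.3333, p* = 13.3333.
The subsidy lowers effective supply by 6: p = 0.4q − 2.
New quantity: 32 − 0.8q = 0.4q − 2 → q' = 28.3333.
Overproduction Δq = 28.3333 − 23.3333 = 5; wedge = subsidy = 6.
Deadweight loss = ½ × 5 × 6 = €15 thousand.

€15 thousand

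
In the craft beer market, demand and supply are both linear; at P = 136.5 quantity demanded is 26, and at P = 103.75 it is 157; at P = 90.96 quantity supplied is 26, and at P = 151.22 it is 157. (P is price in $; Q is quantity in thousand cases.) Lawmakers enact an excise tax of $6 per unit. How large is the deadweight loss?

$25.35 thousand

Demand slope = (103.75 − 136.5)/(157 − 26) = −0.25, so P = 143 − 0.25Q.
Supply slope = (151.22 − 90.96)/(157 − 26) = 0.46, so P = 79 + 0.46Q.
Competitive equilibrium: 143 − 0.25Q = 79 + 0.46Q → Q* = 90.1408, P* = 120.4648.
With the tax, the buyer price exceeds the seller price by 6: (143 − 0.25Q) − (79 + 0.46Q) = 6 → Q' = 81.6901.
ΔQ = 90.1408 − 81.6901 = 8.4507; the wedge equals the tax, 6.
Welfare loss = ½ × 8.4507 × 6 = $25.35 thousand.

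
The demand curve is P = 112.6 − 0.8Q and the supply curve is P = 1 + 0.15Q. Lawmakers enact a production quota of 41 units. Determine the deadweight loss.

2777.91

Competitive equilibrium: 112.6 − 0.8Q = 1 + 0.15Q → Q* = 117.4737, P* = 18.6211.
At Q = 41: demand price = 112.6 − 0.8·41 = 79.8; supply price = 1 + 0.15·41 = 7.15.
ΔQ = 117.4737 − 41 = 76.4737; wedge = 79.8 − 7.15 = 72.65.
DWL = ½ × 76.4737 × 72.65 = 2777.91.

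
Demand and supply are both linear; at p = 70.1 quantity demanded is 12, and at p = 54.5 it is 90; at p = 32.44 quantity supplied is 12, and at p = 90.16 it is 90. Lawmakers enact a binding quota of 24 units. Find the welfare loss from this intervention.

Demand slope = (54.5 − 70.1)/(90 − 12) = −0.2, so p = 72.5 − 0.2q.
Supply slope = (90.16 − 32.44)/(90 − 12) = 0.74, so p = 23.56 + 0.74q.
Competitive equilibrium: 72.5 − 0.2q = 23.56 + 0.74q → q* = 52.0638, p* = 62.0872.
At q = 24: demand price = 72.5 − 0.2·24 = 67.7; supply price = 23.56 + 0.74·24 = 41.32.
Δq = 52.0638 − 24 = 28.0638; wedge = 67.7 − 41.32 = 26.38.
Deadweight loss = ½ × 28.0638 × 26.38 = 370.16.

370.16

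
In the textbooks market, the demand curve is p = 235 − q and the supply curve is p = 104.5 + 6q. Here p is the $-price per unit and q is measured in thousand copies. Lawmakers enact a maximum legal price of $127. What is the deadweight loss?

$776.29 thousand

Competitive equilibrium: 235 − q = 104.5 + 6q → q* = 18.6429, p* = 216.3571.
At the ceiling p = 127, quantity supplied = (127 − 104.5)/6 = 3.75.
Willingness to pay at q' = 3.75: 235 − 1·3.75 = 231.25.
Δq = 18.6429 − 3.75 = 14.8929; wedge = 231.25 − 127 = 104.25.
The triangle = ½ × 14.8929 × 104.25 = $776.29 thousand.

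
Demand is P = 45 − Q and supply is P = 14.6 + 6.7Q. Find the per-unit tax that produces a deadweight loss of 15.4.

15.4

Competitive equilibrium: 45 − Q = 14.6 + 6.7Q → Q* = 3.9481, P* = 41.0519.
A tax t gives ΔQ = t/7.7 and wedge t, so DWL = t²/15.4.
t²/15.4 = 15.4 → t² = 237.16 → t = 15.4.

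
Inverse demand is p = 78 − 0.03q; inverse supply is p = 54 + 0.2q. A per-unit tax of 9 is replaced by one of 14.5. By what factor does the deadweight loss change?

2.596

Competitive equilibrium: 78 − 0.03q = 54 + 0.2q → q* = 104.3478, p* = 74.8696.
For a per-unit tax t: Δq = t/0.23, so DWL = ½·t·(t/0.23) = t²/0.46.
At t = 9: DWL = 176.087. At t = 14.5: DWL = 457.065.
Ratio = (14.5/9)² = 2.596.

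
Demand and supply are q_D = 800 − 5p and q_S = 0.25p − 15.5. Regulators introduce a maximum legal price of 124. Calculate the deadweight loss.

In inverse form: demand p = 160 − 0.2q, supply p = 62 + 4q.
Competitive equilibrium: 160 − 0.2q = 62 + 4q → q* = 23.3333, p* = 155.3333.
At the ceiling p = 124, quantity supplied = (124 − 62)/4 = 15.5.
Willingness to pay at q' = 15.5: 160 − 0.2·15.5 = 156.9.
Δq = 23.3333 − 15.5 = 7.8333; wedge = 156.9 − 124 = 32.9.
DWL = ½ × 7.8333 × 32.9 = 128.86.

128.86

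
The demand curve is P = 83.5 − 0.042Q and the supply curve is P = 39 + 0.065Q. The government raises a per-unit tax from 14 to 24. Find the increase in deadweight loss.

1775.70

Competitive equilibrium: 83.5 − 0.042Q = 39 + 0.065Q → Q* = 415.8879, P* = 66.0327.
For a per-unit tax t: ΔQ = t/0.107, so DWL = ½·t·(t/0.107) = t²/0.214.
At t = 14: DWL = 915.888. At t = 24: DWL = 2691.589.
Increase = 2691.589 − 915.888 = 1775.70.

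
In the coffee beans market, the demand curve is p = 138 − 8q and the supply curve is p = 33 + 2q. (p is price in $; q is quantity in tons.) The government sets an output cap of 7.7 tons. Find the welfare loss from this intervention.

$39.20

Competitive equilibrium: 138 − 8q = 33 + 2q → q* = 10.5, p* = 54.
At q = 7.7: demand price = 138 − 8·7.7 = 76.4; supply price = 33 + 2·7.7 = 48.4.
Δq = 10.5 − 7.7 = 2.8; wedge = 76.4 − 48.4 = 28.
Deadweight loss = ½ × 2.8 × 28 = $39.20.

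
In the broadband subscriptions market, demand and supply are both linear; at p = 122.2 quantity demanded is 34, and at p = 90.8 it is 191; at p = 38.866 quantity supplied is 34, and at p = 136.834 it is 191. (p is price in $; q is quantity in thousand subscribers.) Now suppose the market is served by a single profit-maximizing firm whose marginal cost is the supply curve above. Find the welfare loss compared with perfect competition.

Demand slope = (90.8 − 122.2)/(191 − 34) = −0.2, so p = 129 − 0.2q.
Supply slope = (136.834 − 38.866)/(191 − 34) = 0.624, so p = 17.65 + 0.624q.
Competitive equilibrium: 129 − 0.2q = 17.65 + 0.624q → q* = 135.1335, p* = 101.9733.
Marginal revenue: MR = 129 − 0.4q. Set MR = MC: 129 − 0.4q = 17.65 + 0.624q → q_m = 108.7402.
Price p_m = 129 − 0.2·108.7402 = 107.252; MC(q_m) = 17.65 + 0.624·108.7402 = 85.5039.
Competitive q* = 135.1335, so Δq = 26.3933; wedge = 107.252 − 85.5039 = 21.7481.
Deadweight loss = ½ × 26.3933 × 21.7481 = $287 thousand.

$287 thousand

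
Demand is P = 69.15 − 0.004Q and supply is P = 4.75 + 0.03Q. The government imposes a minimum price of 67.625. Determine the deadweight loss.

38909.06

Competitive equilibrium: 69.15 − 0.004Q = 4.75 + 0.03Q → Q* = 1894.1176, P* = 61.5735.
At the floor P = 67.625, quantity demanded = (69.15 − 67.625)/0.004 = 381.25.
Sellers' marginal cost at Q' = 381.25: 4.75 + 0.03·381.25 = 16.1875.
ΔQ = 1894.1176 − 381.25 = 1512.8676; wedge = 67.625 − 16.1875 = 51.4375.
The triangle = ½ × 1512.8676 × 51.4375 = 38909.06.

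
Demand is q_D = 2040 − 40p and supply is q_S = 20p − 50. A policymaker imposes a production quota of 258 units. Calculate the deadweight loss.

In inverse form: demand p = 51 − 0.025q, supply p = 2.5 + 0.05q.
Competitive equilibrium: 51 − 0.025q = 2.5 + 0.05q → q* = 646.6667, p* = 34.8333.
At q = 258: demand price = 51 − 0.025·258 = 44.55; supply price = 2.5 + 0.05·258 = 15.4.
Δq = 646.6667 − 258 = 388.6667; wedge = 44.55 − 15.4 = 29.15.
Welfare loss = ½ × 388.6667 × 29.15 = 5664.82.

5664.82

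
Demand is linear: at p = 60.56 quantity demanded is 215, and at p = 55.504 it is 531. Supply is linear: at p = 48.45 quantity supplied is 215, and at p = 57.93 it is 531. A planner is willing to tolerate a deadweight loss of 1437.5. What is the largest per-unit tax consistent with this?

Demand slope = (55.504 − 60.56)/(531 − 215) = −0.016, so p = 64 − 0.016q.
Supply slope = (57.93 − 48.45)/(531 − 215) = 0.03, so p = 42 + 0.03q.
Competitive equilibrium: 64 − 0.016q = 42 + 0.03q → q* = 478.2609, p* = 56.3478.
A tax t gives Δq = t/0.046 and wedge t, so DWL = t²/0.092.
t²/0.092 = 1437.5 → t² = 132.25 → t = 11.5.

11.5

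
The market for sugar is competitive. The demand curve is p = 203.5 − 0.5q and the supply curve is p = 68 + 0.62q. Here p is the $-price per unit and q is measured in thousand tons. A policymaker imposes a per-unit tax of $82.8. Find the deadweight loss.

$3060.64 thousand

Competitive equilibrium: 203.5 − 0.5q = 68 + 0.62q → q* = 120.9821, p* = 143.0089.
With the tax, the buyer price exceeds the seller price by 82.8: (203.5 − 0.5q) − (68 + 0.62q) = 82.8 → q' = 47.0536.
Δq = 120.9821 − 47.0536 = 73.9285; the wedge equals the tax, 82.8.
Welfare loss = ½ × 73.9285 × 82.8 = $3060.64 thousand.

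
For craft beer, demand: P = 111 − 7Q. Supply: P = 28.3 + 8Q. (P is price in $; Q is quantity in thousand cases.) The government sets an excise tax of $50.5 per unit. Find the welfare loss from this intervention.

Competitive equilibrium: 111 − 7Q = 28.3 + 8Q → Q* = 5.5133, P* = 72.4067.
With the tax, the buyer price exceeds the seller price by 50.5: (111 − 7Q) − (28.3 + 8Q) = 50.5 → Q' = 2.1467.
ΔQ = 5.5133 − 2.1467 = 3.3666; the wedge equals the tax, 50.5.
The triangle = ½ × 3.3666 × 50.5 = $85.01 thousand.

$85.01 thousand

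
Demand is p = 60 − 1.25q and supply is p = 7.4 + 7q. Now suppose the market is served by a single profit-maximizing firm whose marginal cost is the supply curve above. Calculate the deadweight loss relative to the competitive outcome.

Competitive equilibrium: 60 − 1.25q = 7.4 + 7q → q* = 6.3758, p* = 52.0303.
Marginal revenue: MR = 60 − 2.5q. Set MR = MC: 60 − 2.5q = 7.4 + 7q → q_m = 5.5368.
Price p_m = 60 − 1.25·5.5368 = 53.079; MC(q_m) = 7.4 + 7·5.5368 = 46.1576.
Competitive q* = 6.3758, so Δq = 0.839; wedge = 53.079 − 46.1576 = 6.9214.
Welfare loss = ½ × 0.839 × 6.9214 = 2.90.

2.90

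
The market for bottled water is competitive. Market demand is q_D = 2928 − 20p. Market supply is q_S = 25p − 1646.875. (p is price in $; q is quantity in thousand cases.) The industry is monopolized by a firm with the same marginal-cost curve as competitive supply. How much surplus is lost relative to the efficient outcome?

$4594.87 thousand

In inverse form: demand p = 146.4 − 0.05q, supply p = 65.875 + 0.04q.
Competitive equilibrium: 146.4 − 0.05q = 65.875 + 0.04q → q* = 894.72222, p* = 101.66389.
Marginal revenue: MR = 146.4 − 0.1q. Set MR = MC: 146.4 − 0.1q = 65.875 + 0.04q → q_m = 575.17857.
Price p_m = 146.4 − 0.05·575.17857 = 117.64107; MC(q_m) = 65.875 + 0.04·575.17857 = 88.88214.
Competitive q* = 894.72222, so Δq = 319.54365; wedge = 117.64107 − 88.88214 = 28.75893.
DWL = ½ × 319.54365 × 28.75893 = $4594.87 thousand.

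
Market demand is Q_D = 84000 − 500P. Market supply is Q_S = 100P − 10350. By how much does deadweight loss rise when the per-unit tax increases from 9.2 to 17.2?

In inverse form: demand P = 168 − 0.002Q, supply P = 103.5 + 0.01Q.
Competitive equilibrium: 168 − 0.002Q = 103.5 + 0.01Q → Q* = 5375, P* = 157.25.
For a per-unit tax t: ΔQ = t/0.012, so DWL = ½·t·(t/0.012) = t²/0.024.
At t = 9.2: DWL = 3526.667. At t = 17.2: DWL = 12326.667.
Increase = 12326.667 − 3526.667 = 8800.

8800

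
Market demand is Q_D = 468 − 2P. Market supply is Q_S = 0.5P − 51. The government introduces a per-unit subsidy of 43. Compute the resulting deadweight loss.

In inverse form: demand P = 234 − 0.5Q, supply P = 102 + 2Q.
Competitive equilibrium: 234 − 0.5Q = 102 + 2Q → Q* = 52.8, P* = 207.6.
The subsidy lowers effective supply by 43: P = 59 + 2Q.
New quantity: 234 − 0.5Q = 59 + 2Q → Q' = 70.
Overproduction ΔQ = 70 − 52.8 = 17.2; wedge = subsidy = 43.
Deadweight loss = ½ × 17.2 × 43 = 369.80.

369.80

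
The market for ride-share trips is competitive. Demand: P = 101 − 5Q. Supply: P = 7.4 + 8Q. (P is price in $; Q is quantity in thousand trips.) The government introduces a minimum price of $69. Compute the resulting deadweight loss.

$4.16 thousand

Competitive equilibrium: 101 − 5Q = 7.4 + 8Q → Q* = 7.2, P* = 65.
At the floor P = 69, quantity demanded = (101 − 69)/5 = 6.4.
Sellers' marginal cost at Q' = 6.4: 7.4 + 8·6.4 = 58.6.
ΔQ = 7.2 − 6.4 = 0.8; wedge = 69 − 58.6 = 10.4.
Welfare loss = ½ × 0.8 × 10.4 = $4.16 thousand.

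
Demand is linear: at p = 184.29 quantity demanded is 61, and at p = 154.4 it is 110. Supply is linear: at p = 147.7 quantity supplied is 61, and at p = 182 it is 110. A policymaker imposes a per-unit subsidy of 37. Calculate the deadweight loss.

522.52

Demand slope = (154.4 − 184.29)/(110 − 61) = −0.61, so p = 221.5 − 0.61q.
Supply slope = (182 − 147.7)/(110 − 61) = 0.7, so p = 105 + 0.7q.
Competitive equilibrium: 221.5 − 0.61q = 105 + 0.7q → q* = 88.9313, p* = 167.2519.
The subsidy lowers effective supply by 37: p = 68 + 0.7q.
New quantity: 221.5 − 0.61q = 68 + 0.7q → q' = 117.1756.
Overproduction Δq = 117.1756 − 88.9313 = 28.2443; wedge = subsidy = 37.
DWL = ½ × 28.2443 × 37 = 522.52.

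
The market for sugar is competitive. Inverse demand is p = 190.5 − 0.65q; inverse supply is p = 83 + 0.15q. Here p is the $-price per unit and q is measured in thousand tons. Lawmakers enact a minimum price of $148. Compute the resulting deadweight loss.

Competitive equilibrium: 190.5 − 0.65q = 83 + 0.15q → q* = 134.375, p* = 103.1563.
At the floor p = 148, quantity demanded = (190.5 − 148)/0.65 = 65.3846.
Sellers' marginal cost at q' = 65.3846: 83 + 0.15·65.3846 = 92.8077.
Δq = 134.375 − 65.3846 = 68.9904; wedge = 148 − 92.8077 = 55.1923.
DWL = ½ × 68.9904 × 55.1923 = $1903.87 thousand.

$1903.87 thousand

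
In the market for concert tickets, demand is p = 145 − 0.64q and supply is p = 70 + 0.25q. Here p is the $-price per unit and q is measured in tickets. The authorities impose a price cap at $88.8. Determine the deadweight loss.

Competitive equilibrium: 145 − 0.64q = 70 + 0.25q → q* = 84.2697, p* = 91.0674.
At the ceiling p = 88.8, quantity supplied = (88.8 − 70)/0.25 = 75.2.
Willingness to pay at q' = 75.2: 145 − 0.64·75.2 = 96.872.
Δq = 84.2697 − 75.2 = 9.0697; wedge = 96.872 − 88.8 = 8.072.
Deadweight loss = ½ × 9.0697 × 8.072 = $36.61.

$36.61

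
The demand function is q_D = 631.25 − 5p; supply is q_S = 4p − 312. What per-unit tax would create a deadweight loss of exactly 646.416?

24.12

In inverse form: demand p = 126.25 − 0.2q, supply p = 78 + 0.25q.
Competitive equilibrium: 126.25 − 0.2q = 78 + 0.25q → q* = 107.2222, p* = 104.8056.
A tax t gives Δq = t/0.45 and wedge t, so DWL = t²/0.9.
t²/0.9 = 646.416 → t² = 581.7744 → t = 24.12.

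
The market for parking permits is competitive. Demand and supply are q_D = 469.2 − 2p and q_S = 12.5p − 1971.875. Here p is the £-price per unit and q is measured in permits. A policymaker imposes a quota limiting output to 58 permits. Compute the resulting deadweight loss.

£1609.57

In inverse form: demand p = 234.6 − 0.5q, supply p = 157.75 + 0.08q.
Competitive equilibrium: 234.6 − 0.5q = 157.75 + 0.08q → q* = 132.5, p* = 168.35.
At q = 58: demand price = 234.6 − 0.5·58 = 205.6; supply price = 157.75 + 0.08·58 = 162.39.
Δq = 132.5 − 58 = 74.5; wedge = 205.6 − 162.39 = 43.21.
Deadweight loss = ½ × 74.5 × 43.21 = £1609.57.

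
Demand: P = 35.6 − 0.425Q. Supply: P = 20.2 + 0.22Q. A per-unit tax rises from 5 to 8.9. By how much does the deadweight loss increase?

Competitive equilibrium: 35.6 − 0.425Q = 20.2 + 0.22Q → Q* = 23.876, P* = 25.4527.
For a per-unit tax t: ΔQ = t/0.645, so DWL = ½·t·(t/0.645) = t²/1.29.
At t = 5: DWL = 19.38. At t = 8.9: DWL = 61.403.
Increase = 61.403 − 19.38 = 42.02.

42.02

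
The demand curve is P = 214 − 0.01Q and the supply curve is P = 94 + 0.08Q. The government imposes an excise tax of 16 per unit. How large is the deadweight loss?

Competitive equilibrium: 214 − 0.01Q = 94 + 0.08Q → Q* = 1333.3333, P* = 200.6667.
With the tax, the buyer price exceeds the seller price by 16: (214 − 0.01Q) − (94 + 0.08Q) = 16 → Q' = 1155.5556.
ΔQ = 1333.3333 − 1155.5556 = 177.7777; the wedge equals the tax, 16.
The triangle = ½ × 177.7777 × 16 = 1422.22.

1422.22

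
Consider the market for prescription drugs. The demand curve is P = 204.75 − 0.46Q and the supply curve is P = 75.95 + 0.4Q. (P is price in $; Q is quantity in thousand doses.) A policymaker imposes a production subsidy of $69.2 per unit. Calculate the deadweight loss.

$2784.09 thousand

Competitive equilibrium: 204.75 − 0.46Q = 75.95 + 0.4Q → Q* = 149.76744, P* = 135.85698.
The subsidy lowers effective supply by 69.2: P = 6.75 + 0.4Q.
New quantity: 204.75 − 0.46Q = 6.75 + 0.4Q → Q' = 230.23256.
Overproduction ΔQ = 230.23256 − 149.76744 = 80.46512; wedge = subsidy = 69.2.
DWL = ½ × 80.46512 × 69.2 = $2784.09 thousand.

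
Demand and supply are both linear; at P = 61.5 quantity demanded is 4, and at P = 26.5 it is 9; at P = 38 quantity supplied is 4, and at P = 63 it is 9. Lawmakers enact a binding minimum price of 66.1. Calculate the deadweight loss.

Demand slope = (26.5 − 61.5)/(9 − 4) = −7, so P = 89.5 − 7Q.
Supply slope = (63 − 38)/(9 − 4) = 5, so P = 18 + 5Q.
Competitive equilibrium: 89.5 − 7Q = 18 + 5Q → Q* = 5.9583, P* = 47.7917.
At the floor P = 66.1, quantity demanded = (89.5 − 66.1)/7 = 3.3429.
Sellers' marginal cost at Q' = 3.3429: 18 + 5·3.3429 = 34.7145.
ΔQ = 5.9583 − 3.3429 = 2.6154; wedge = 66.1 − 34.7145 = 31.3855.
Welfare loss = ½ × 2.6154 × 31.3855 = 41.04.

41.04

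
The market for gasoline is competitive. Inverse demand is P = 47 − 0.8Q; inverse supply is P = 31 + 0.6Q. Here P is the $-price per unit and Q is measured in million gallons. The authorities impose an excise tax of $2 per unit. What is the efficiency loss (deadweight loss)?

Competitive equilibrium: 47 − 0.8Q = 31 + 0.6Q → Q* = 11.4286, P* = 37.8571.
With the tax, the buyer price exceeds the seller price by 2: (47 − 0.8Q) − (31 + 0.6Q) = 2 → Q' = 10.
ΔQ = 11.4286 − 10 = 1.4286; the wedge equals the tax, 2.
DWL = ½ × 1.4286 × 2 = $1.43 million.

$1.43 million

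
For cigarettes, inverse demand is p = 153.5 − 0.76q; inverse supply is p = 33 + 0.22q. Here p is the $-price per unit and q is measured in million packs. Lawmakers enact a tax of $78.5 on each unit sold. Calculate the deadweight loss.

Competitive equilibrium: 153.5 − 0.76q = 33 + 0.22q → q* = 122.9592, p* = 60.051.
With the tax, the buyer price exceeds the seller price by 78.5: (153.5 − 0.76q) − (33 + 0.22q) = 78.5 → q' = 42.8571.
Δq = 122.9592 − 42.8571 = 80.1021; the wedge equals the tax, 78.5.
Deadweight loss = ½ × 80.1021 × 78.5 = $3144.01 million.

$3144.01 million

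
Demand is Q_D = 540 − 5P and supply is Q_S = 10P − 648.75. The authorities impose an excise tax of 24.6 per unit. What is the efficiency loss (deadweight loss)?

1008.60

In inverse form: demand P = 108 − 0.2Q, supply P = 64.875 + 0.1Q.
Competitive equilibrium: 108 − 0.2Q = 64.875 + 0.1Q → Q* = 143.75, P* = 79.25.
With the tax, the buyer price exceeds the seller price by 24.6: (108 − 0.2Q) − (64.875 + 0.1Q) = 24.6 → Q' = 61.75.
ΔQ = 143.75 − 61.75 = 82; the wedge equals the tax, 24.6.
Welfare loss = ½ × 82 × 24.6 = 1008.60.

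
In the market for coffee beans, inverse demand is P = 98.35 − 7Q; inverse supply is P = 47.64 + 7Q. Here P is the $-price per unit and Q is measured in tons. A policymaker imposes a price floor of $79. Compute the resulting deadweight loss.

$5.15

Competitive equilibrium: 98.35 − 7Q = 47.64 + 7Q → Q* = 3.6221, P* = 72.995.
At the floor P = 79, quantity demanded = (98.35 − 79)/7 = 2.7643.
Sellers' marginal cost at Q' = 2.7643: 47.64 + 7·2.7643 = 66.9901.
ΔQ = 3.6221 − 2.7643 = 0.8578; wedge = 79 − 66.9901 = 12.0099.
The triangle = ½ × 0.8578 × 12.0099 = $5.15.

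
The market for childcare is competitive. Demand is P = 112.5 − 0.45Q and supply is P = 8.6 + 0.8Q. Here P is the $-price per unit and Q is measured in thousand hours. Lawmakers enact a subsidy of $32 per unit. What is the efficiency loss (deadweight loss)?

Competitive equilibrium: 112.5 − 0.45Q = 8.6 + 0.8Q → Q* = 83.12, P* = 75.096.
The subsidy lowers effective supply by 32: P = 0.8Q − 23.4.
New quantity: 112.5 − 0.45Q = 0.8Q − 23.4 → Q' = 108.72.
Overproduction ΔQ = 108.72 − 83.12 = 25.6; wedge = subsidy = 32.
Deadweight loss = ½ × 25.6 × 32 = $409.60 thousand.

$409.60 thousand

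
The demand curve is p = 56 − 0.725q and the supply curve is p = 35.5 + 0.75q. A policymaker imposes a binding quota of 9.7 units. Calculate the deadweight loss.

13

Competitive equilibrium: 56 − 0.725q = 35.5 + 0.75q → q* = 13.8983, p* = 45.9237.
At q = 9.7: demand price = 56 − 0.725·9.7 = 48.9675; supply price = 35.5 + 0.75·9.7 = 42.775.
Δq = 13.8983 − 9.7 = 4.1983; wedge = 48.9675 − 42.775 = 6.1925.
DWL = ½ × 4.1983 × 6.1925 = 13.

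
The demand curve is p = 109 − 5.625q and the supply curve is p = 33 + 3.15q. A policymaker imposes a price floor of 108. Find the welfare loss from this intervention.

Competitive equilibrium: 109 − 5.625q = 33 + 3.15q → q* = 8.661, p* = 60.2821.
At the floor p = 108, quantity demanded = (109 − 108)/5.625 = 0.1778.
Sellers' marginal cost at q' = 0.1778: 33 + 3.15·0.1778 = 33.5601.
Δq = 8.661 − 0.1778 = 8.4832; wedge = 108 − 33.5601 = 74.4399.
The triangle = ½ × 8.4832 × 74.4399 = 315.74.

315.74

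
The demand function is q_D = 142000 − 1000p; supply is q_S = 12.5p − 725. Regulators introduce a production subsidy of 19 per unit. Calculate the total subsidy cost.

In inverse form: demand p = 142 − 0.001q, supply p = 58 + 0.08q.
Competitive equilibrium: 142 − 0.001q = 58 + 0.08q → q* = 1037.037, p* = 140.963.
The subsidy lowers effective supply by 19: p = 39 + 0.08q.
New quantity: 142 − 0.001q = 39 + 0.08q → q' = 1271.6049.
Total subsidy cost = 19 × 1271.6049 = 24160.49.

24160.49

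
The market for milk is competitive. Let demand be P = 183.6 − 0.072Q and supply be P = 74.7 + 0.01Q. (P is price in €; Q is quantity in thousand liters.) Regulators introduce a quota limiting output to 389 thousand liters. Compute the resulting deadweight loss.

Competitive equilibrium: 183.6 − 0.072Q = 74.7 + 0.01Q → Q* = 1328.0488, P* = 87.9805.
At Q = 389: demand price = 183.6 − 0.072·389 = 155.592; supply price = 74.7 + 0.01·389 = 78.59.
ΔQ = 1328.0488 − 389 = 939.0488; wedge = 155.592 − 78.59 = 77.002.
Deadweight loss = ½ × 939.0488 × 77.002 = €36154.32 thousand.

€36154.32 thousand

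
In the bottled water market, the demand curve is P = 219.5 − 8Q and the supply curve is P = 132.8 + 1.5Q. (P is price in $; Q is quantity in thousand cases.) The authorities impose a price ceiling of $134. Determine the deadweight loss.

Competitive equilibrium: 219.5 − 8Q = 132.8 + 1.5Q → Q* = 9.1263, P* = 146.4895.
At the ceiling P = 134, quantity supplied = (134 − 132.8)/1.5 = 0.8.
Willingness to pay at Q' = 0.8: 219.5 − 8·0.8 = 213.1.
ΔQ = 9.1263 − 0.8 = 8.3263; wedge = 213.1 − 134 = 79.1.
The triangle = ½ × 8.3263 × 79.1 = $329.31 thousand.

$329.31 thousand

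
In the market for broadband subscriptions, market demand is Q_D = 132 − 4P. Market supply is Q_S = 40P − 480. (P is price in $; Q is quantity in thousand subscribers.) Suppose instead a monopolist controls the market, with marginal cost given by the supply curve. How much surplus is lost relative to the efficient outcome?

In inverse form: demand P = 33 − 0.25Q, supply P = 12 + 0.025Q.
Competitive equilibrium: 33 − 0.25Q = 12 + 0.025Q → Q* = 76.3636, P* = 13.9091.
Marginal revenue: MR = 33 − 0.5Q. Set MR = MC: 33 − 0.5Q = 12 + 0.025Q → Q_m = 40.
Price P_m = 33 − 0.25·40 = 23; MC(Q_m) = 12 + 0.025·40 = 13.
Competitive Q* = 76.3636, so ΔQ = 36.3636; wedge = 23 − 13 = 10.
Deadweight loss = ½ × 36.3636 × 10 = $181.82 thousand.

$181.82 thousand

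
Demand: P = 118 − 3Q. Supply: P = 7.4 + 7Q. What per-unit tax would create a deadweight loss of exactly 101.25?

45

Competitive equilibrium: 118 − 3Q = 7.4 + 7Q → Q* = 11.06, P* = 84.82.
A tax t gives ΔQ = t/10 and wedge t, so DWL = t²/20.
t²/20 = 101.25 → t² = 2025 → t = 45.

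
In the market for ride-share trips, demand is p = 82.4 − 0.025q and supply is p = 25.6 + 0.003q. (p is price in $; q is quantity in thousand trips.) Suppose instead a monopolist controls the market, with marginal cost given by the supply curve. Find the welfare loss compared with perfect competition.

$12818.49 thousand

Competitive equilibrium: 82.4 − 0.025q = 25.6 + 0.003q → q* = 2028.571429, p* = 31.685714.
Marginal revenue: MR = 82.4 − 0.05q. Set MR = MC: 82.4 − 0.05q = 25.6 + 0.003q → q_m = 1071.698113.
Price p_m = 82.4 − 0.025·1071.698113 = 55.607547; MC(q_m) = 25.6 + 0.003·1071.698113 = 28.815094.
Competitive q* = 2028.571429, so Δq = 956.873316; wedge = 55.607547 − 28.815094 = 26.792453.
Welfare loss = ½ × 956.873316 × 26.792453 = $12818.49 thousand.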